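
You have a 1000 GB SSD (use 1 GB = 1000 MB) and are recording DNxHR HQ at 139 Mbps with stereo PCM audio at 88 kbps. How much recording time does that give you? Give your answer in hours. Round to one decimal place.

Audio: 88 kbps = 0.088 Mbps.
Total bitrate: 139 + 0.088 = 139.088 Mbps.
Capacity: 1000 GB = 8,000,000 Mb.
Recording time: 8,000,000 / 139.088 = 57,518 s ≈ 16.0 hours.

16.0 hours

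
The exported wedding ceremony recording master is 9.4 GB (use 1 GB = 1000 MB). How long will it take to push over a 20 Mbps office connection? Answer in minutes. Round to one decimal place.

File: 9.4 GB = 75200.0 Mb.
At 20 Mbps: 75200.0 / 20 = 3760.0 s ≈ 62.7 minutes.

62.7 minutes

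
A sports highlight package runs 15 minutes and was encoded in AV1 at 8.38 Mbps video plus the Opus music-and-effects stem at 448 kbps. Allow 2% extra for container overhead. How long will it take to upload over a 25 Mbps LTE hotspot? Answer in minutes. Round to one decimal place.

15 min = 900 s
Audio: 448 kbps = 0.448 Mbps.
Total bitrate: 8.828 Mbps.
File: 8.828 Mbps × 900 s = 7945.2 Mb.
With 2% container overhead: ×1.02. → 8104.1 Mb.
At 25 Mbps: 8104.1 / 25 = 324.2 s ≈ 5.4 minutes.

5.4 minutes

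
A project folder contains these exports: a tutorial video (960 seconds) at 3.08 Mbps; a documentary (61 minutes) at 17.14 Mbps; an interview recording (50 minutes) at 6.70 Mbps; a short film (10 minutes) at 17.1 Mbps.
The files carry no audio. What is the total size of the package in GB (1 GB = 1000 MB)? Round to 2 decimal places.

12.01 GB

tutorial video: 3.080 Mbps × 960 s = 2956.8 Mb
documentary: 17.140 Mbps × 3660 s = 62732.4 Mb
interview recording: 6.700 Mbps × 3000 s = 20100.0 Mb
short film: 17.100 Mbps × 600 s = 10260.0 Mb
Total: 96049.2 Mb = 12006.1 MB.
= 12.01 GB.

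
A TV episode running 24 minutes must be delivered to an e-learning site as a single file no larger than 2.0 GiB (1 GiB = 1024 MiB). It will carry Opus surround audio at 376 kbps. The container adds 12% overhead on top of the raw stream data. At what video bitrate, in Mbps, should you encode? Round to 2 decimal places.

10.28 Mbps

Budget: 2.0 GiB = 17179.9 Mb.
Stream payload after overhead: 17179.9 / 1.12 = 15339.2 Mb.
24 min = 1440 s
Total bitrate budget: 15339.2 Mb / 1440 s = 10.652 Mbps.
Audio: 376 kbps = 0.376 Mbps.
Video: 10.652 − 0.376 = 10.276 Mbps.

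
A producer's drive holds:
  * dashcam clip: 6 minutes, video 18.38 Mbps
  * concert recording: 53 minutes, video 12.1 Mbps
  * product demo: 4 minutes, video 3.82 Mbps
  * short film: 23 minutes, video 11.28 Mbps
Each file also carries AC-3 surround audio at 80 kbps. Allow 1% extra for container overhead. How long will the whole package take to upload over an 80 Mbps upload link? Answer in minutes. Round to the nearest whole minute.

13 minutes

Audio: 80 kbps = 0.080 Mbps.
dashcam clip: 18.460 Mbps × 360 s × 1.01 = 6712.1 Mb
concert recording: 12.180 Mbps × 3180 s × 1.01 = 39119.7 Mb
product demo: 3.900 Mbps × 240 s × 1.01 = 945.4 Mb
short film: 11.360 Mbps × 1380 s × 1.01 = 15833.6 Mb
Total: 62610.7 Mb = 7826.3 MB.
At 80 Mbps: 62610.7 / 80 = 783 s ≈ 13 minutes.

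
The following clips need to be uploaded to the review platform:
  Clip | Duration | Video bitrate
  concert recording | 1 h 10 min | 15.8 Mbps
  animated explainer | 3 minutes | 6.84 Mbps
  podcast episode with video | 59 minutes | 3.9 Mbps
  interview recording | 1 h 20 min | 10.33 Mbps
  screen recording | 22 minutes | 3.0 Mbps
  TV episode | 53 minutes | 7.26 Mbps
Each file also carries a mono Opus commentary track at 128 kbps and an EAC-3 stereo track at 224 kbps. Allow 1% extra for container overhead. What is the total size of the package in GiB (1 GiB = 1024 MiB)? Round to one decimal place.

Audio total: 128 + 224 = 352 kbps = 0.352 Mbps.
concert recording: 16.152 Mbps × 4200 s × 1.01 = 68516.8 Mb
animated explainer: 7.192 Mbps × 180 s × 1.01 = 1307.5 Mb
podcast episode with video: 4.252 Mbps × 3540 s × 1.01 = 15202.6 Mb
interview recording: 10.682 Mbps × 4800 s × 1.01 = 51786.3 Mb
screen recording: 3.352 Mbps × 1320 s × 1.01 = 4468.9 Mb
TV episode: 7.612 Mbps × 3180 s × 1.01 = 24448.2 Mb
Total: 165730.3 Mb = 20716.3 MB.
= 19.29 GiB.

19.3 GiB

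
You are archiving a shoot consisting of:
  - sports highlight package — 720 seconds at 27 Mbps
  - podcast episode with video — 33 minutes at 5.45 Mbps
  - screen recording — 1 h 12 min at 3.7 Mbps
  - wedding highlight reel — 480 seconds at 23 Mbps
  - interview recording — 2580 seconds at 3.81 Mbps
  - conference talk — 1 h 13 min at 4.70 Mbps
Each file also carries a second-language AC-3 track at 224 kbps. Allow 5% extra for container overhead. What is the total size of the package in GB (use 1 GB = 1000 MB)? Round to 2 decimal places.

11.93 GB

Audio: 224 kbps = 0.224 Mbps.
sports highlight package: 27.224 Mbps × 720 s × 1.05 = 20581.3 Mb
podcast episode with video: 5.674 Mbps × 1980 s × 1.05 = 11796.2 Mb
screen recording: 3.924 Mbps × 4320 s × 1.05 = 17799.3 Mb
wedding highlight reel: 23.224 Mbps × 480 s × 1.05 = 11704.9 Mb
interview recording: 4.034 Mbps × 2580 s × 1.05 = 10928.1 Mb
conference talk: 4.924 Mbps × 4380 s × 1.05 = 22645.5 Mb
Total: 95455.3 Mb = 11931.9 MB.
= 11.93 GB.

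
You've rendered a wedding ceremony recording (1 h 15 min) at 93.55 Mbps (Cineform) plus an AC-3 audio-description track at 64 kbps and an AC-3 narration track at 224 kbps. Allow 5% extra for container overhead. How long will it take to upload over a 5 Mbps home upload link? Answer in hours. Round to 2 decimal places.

1 h 15 min = 75 min = 4500 s
Audio total: 64 + 224 = 288 kbps = 0.288 Mbps.
Total bitrate: 93.838 Mbps.
File: 93.838 Mbps × 4500 s = 422271.0 Mb.
With 5% container overhead: ×1.05. → 443384.5 Mb.
At 5 Mbps: 443384.5 / 5 = 88676.9 s ≈ 24.6 hours.

24.63 hours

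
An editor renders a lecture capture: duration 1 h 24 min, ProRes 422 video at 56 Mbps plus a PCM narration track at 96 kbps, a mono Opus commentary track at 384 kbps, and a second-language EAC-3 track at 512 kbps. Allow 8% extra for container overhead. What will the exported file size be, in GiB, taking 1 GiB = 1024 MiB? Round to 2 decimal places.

36.11 GiB

1 h 24 min = 84 min = 5040 s
Audio total: 96 + 384 + 512 = 992 kbps = 0.992 Mbps.
Total bitrate: 56 + 0.992 = 56.992 Mbps.
Stream data: 56.992 Mbps × 5040 s = 287239.7 Mb.
With 8% container overhead: ×1.08.
310,219 Mb = 38,777,356,800 bytes ÷ 1,073,741,824 = 36.11 GiB.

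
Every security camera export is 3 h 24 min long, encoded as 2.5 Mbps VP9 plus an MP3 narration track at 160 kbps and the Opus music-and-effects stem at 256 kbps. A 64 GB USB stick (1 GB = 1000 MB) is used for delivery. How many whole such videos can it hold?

3 h 24 min = 204 min = 12240 s
Audio total: 160 + 256 = 416 kbps = 0.416 Mbps.
Total bitrate: 2.916 Mbps.
Per item: 2.916 Mbps × 12240 s = 35,692 Mb = 4,461 MB.
Capacity: 64 GB = 512,000 Mb; 14.35 items → 14 complete.

14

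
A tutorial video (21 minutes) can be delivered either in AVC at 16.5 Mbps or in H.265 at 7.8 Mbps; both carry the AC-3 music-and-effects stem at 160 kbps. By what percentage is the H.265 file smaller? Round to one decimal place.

52.2%

21 min = 1260 s
Audio: 160 kbps = 0.160 Mbps.
AVC: 16.660 Mbps × 1260 s = 20991.6 Mb = 2.444 GiB.
H.265: 7.960 Mbps × 1260 s = 10029.6 Mb = 1.168 GiB.
Reduction: (1 − 1.168/2.444) × 100 = 52.22%.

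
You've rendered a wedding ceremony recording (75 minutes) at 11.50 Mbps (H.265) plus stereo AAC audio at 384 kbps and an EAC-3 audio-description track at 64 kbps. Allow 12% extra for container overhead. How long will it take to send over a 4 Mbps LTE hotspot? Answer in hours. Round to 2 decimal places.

75 min = 4500 s
Audio total: 384 + 64 = 448 kbps = 0.448 Mbps.
Total bitrate: 11.948 Mbps.
File: 11.948 Mbps × 4500 s = 53766.0 Mb.
With 12% container overhead: ×1.12. → 60217.9 Mb.
At 4 Mbps: 60217.9 / 4 = 15054.5 s ≈ 4.18 hours.

4.18 hours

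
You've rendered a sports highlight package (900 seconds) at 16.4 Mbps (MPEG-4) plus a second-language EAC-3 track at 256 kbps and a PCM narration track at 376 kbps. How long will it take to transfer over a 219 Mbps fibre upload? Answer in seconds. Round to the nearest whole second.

Audio total: 256 + 376 = 632 kbps = 0.632 Mbps.
Total bitrate: 17.032 Mbps.
File: 17.032 Mbps × 900 s = 15328.8 Mb.
At 219 Mbps: 15328.8 / 219 = 70.0 s ≈ 70 seconds.

70 seconds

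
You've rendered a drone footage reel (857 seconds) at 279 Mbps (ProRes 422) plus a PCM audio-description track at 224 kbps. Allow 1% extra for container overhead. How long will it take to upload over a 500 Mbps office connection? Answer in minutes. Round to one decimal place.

8.1 minutes

Audio: 224 kbps = 0.224 Mbps.
Total bitrate: 279.224 Mbps.
File: 279.224 Mbps × 857 s = 239295.0 Mb.
With 1% container overhead: ×1.01. → 241687.9 Mb.
At 500 Mbps: 241687.9 / 500 = 483.4 s ≈ 8.06 minutes.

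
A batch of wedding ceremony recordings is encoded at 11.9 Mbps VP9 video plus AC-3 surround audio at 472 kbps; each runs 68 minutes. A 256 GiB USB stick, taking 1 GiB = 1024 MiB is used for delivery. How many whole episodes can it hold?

68 min = 4080 s
Audio: 472 kbps = 0.472 Mbps.
Total bitrate: 12.372 Mbps.
Per item: 12.372 Mbps × 4080 s = 50,478 Mb = 6,310 MB.
Capacity: 256 GiB = 2,199,023 Mb; 43.56 items → 43 complete.

43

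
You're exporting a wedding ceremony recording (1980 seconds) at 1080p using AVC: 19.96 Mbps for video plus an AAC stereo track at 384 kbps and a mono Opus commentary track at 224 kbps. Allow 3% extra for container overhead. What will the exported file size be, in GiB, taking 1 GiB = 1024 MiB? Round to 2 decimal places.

Audio total: 384 + 224 = 608 kbps = 0.608 Mbps.
Total bitrate: 19.96 + 0.608 = 20.568 Mbps.
Stream data: 20.568 Mbps × 1980 s = 40724.6 Mb.
With 3% container overhead: ×1.03.
41,946 Mb = 5,243,297,400 bytes ÷ 1,073,741,824 = 4.883 GiB.

4.88 GiB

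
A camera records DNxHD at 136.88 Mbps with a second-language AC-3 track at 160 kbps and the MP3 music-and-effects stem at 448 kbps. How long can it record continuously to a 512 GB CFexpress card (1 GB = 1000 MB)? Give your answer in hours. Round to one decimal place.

8.3 hours

Audio total: 160 + 448 = 608 kbps = 0.608 Mbps.
Total bitrate: 136.88 + 0.608 = 137.488 Mbps.
Capacity: 512 GB = 4,096,000 Mb.
Recording time: 4,096,000 / 137.488 = 29,792 s ≈ 8.28 hours.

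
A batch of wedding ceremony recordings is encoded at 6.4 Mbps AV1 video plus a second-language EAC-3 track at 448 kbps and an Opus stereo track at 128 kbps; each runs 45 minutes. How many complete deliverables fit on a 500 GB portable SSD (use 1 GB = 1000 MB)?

212

45 min = 2700 s
Audio total: 448 + 128 = 576 kbps = 0.576 Mbps.
Total bitrate: 6.976 Mbps.
Per item: 6.976 Mbps × 2700 s = 18,835 Mb = 2,354 MB.
Capacity: 500 GB = 4,000,000 Mb; 212.37 items → 212 complete.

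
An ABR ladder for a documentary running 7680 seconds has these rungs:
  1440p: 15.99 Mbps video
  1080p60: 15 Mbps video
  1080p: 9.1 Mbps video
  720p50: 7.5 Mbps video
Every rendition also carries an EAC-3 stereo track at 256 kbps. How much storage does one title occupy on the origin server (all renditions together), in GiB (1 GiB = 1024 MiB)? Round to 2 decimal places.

43.46 GiB

Audio: 256 kbps = 0.256 Mbps.
Sum of rendition bitrates: (15.99+0.256) + (15+0.256) + (9.1+0.256) + (7.5+0.256) = 48.614 Mbps.
× 7680 s = 373,356 Mb = 46,669 MB = 43.46 GiB.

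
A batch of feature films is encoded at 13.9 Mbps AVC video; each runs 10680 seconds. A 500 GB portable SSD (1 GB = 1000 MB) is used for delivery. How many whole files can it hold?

26

Per item: 13.900 Mbps × 10680 s = 148,452 Mb = 18,556 MB.
Capacity: 500 GB = 4,000,000 Mb; 26.94 items → 26 complete.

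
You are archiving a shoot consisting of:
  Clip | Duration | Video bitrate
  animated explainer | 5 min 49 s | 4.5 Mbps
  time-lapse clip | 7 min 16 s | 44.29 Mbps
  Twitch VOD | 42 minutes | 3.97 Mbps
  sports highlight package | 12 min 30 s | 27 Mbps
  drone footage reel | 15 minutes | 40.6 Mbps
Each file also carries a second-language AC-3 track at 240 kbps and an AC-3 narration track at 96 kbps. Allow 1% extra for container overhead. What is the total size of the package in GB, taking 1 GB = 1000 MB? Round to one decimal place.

11.3 GB

Audio total: 240 + 96 = 336 kbps = 0.336 Mbps.
animated explainer: 4.836 Mbps × 349 s × 1.01 = 1704.6 Mb
time-lapse clip: 44.626 Mbps × 436 s × 1.01 = 19651.5 Mb
Twitch VOD: 4.306 Mbps × 2520 s × 1.01 = 10959.6 Mb
sports highlight package: 27.336 Mbps × 750 s × 1.01 = 20707.0 Mb
drone footage reel: 40.936 Mbps × 900 s × 1.01 = 37210.8 Mb
Total: 90233.6 Mb = 11279.2 MB.
= 11.28 GB.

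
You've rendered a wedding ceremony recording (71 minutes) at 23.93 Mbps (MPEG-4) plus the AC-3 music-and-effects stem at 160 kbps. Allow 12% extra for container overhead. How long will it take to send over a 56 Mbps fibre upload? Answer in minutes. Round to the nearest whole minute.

71 min = 4260 s
Audio: 160 kbps = 0.160 Mbps.
Total bitrate: 24.090 Mbps.
File: 24.090 Mbps × 4260 s = 102623.4 Mb.
With 12% container overhead: ×1.12. → 114938.2 Mb.
At 56 Mbps: 114938.2 / 56 = 2052.5 s ≈ 34.2 minutes.

34 minutes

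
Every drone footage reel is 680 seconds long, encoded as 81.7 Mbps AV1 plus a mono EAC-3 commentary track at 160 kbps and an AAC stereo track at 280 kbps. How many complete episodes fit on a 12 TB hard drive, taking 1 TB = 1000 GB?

Audio total: 160 + 280 = 440 kbps = 0.440 Mbps.
Total bitrate: 82.140 Mbps.
Per item: 82.140 Mbps × 680 s = 55,855 Mb = 6,982 MB.
Capacity: 12 TB = 96,000,000 Mb; 1718.73 items → 1718 complete.

1718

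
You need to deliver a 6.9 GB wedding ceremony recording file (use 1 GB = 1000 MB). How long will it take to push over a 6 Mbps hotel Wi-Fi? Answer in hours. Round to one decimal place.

File: 6.9 GB = 55200.0 Mb.
At 6 Mbps: 55200.0 / 6 = 9200.0 s ≈ 2.56 hours.

2.6 hours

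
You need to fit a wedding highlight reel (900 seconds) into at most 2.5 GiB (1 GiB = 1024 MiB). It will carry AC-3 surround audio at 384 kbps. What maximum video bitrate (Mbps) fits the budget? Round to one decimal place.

Budget: 2.5 GiB = 21474.8 Mb.
Total bitrate budget: 21474.8 Mb / 900 s = 23.861 Mbps.
Audio: 384 kbps = 0.384 Mbps.
Video: 23.861 − 0.384 = 23.477 Mbps.

23.5 Mbps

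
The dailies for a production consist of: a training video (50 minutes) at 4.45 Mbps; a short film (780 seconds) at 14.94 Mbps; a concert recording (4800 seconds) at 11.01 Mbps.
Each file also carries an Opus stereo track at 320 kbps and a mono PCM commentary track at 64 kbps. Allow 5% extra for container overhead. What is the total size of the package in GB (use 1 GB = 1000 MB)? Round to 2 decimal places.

Audio total: 320 + 64 = 384 kbps = 0.384 Mbps.
training video: 4.834 Mbps × 3000 s × 1.05 = 15227.1 Mb
short film: 15.324 Mbps × 780 s × 1.05 = 12550.4 Mb
concert recording: 11.394 Mbps × 4800 s × 1.05 = 57425.8 Mb
Total: 85203.2 Mb = 10650.4 MB.
= 10.65 GB.

10.65 GB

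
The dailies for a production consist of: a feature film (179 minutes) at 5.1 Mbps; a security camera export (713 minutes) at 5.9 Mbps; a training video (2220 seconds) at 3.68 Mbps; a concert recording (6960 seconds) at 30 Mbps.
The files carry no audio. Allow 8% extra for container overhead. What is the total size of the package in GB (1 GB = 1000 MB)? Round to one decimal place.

70.8 GB

feature film: 5.100 Mbps × 10740 s × 1.08 = 59155.9 Mb
security camera export: 5.900 Mbps × 42780 s × 1.08 = 272594.2 Mb
training video: 3.680 Mbps × 2220 s × 1.08 = 8823.2 Mb
concert recording: 30.000 Mbps × 6960 s × 1.08 = 225504.0 Mb
Total: 566077.2 Mb = 70759.7 MB.
= 70.76 GB.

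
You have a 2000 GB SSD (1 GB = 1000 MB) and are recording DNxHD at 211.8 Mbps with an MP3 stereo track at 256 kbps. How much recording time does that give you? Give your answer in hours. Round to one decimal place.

21.0 hours

Audio: 256 kbps = 0.256 Mbps.
Total bitrate: 211.8 + 0.256 = 212.056 Mbps.
Capacity: 2000 GB = 16,000,000 Mb.
Recording time: 16,000,000 / 212.056 = 75,452 s ≈ 21.0 hours.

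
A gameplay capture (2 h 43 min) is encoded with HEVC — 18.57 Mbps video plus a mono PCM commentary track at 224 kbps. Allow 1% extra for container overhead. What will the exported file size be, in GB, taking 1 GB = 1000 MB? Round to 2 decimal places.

2 h 43 min = 163 min = 9780 s
Audio: 224 kbps = 0.224 Mbps.
Total bitrate: 18.57 + 0.224 = 18.794 Mbps.
Stream data: 18.794 Mbps × 9780 s = 183805.3 Mb.
With 1% container overhead: ×1.01.
185,643 Mb ÷ 8 = 23,205 MB → 23.21 GB.

23.21 GB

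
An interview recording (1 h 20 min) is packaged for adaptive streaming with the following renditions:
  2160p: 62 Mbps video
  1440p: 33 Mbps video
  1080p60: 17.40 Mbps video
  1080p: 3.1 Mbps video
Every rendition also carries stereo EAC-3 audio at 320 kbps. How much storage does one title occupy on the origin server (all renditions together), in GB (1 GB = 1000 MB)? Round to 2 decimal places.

1 h 20 min = 80 min = 4800 s
Audio: 320 kbps = 0.320 Mbps.
Sum of rendition bitrates: (62+0.320) + (33+0.320) + (17.40+0.320) + (3.1+0.320) = 116.780 Mbps.
× 4800 s = 560,544 Mb = 70,068 MB = 70.07 GB.

70.07 GB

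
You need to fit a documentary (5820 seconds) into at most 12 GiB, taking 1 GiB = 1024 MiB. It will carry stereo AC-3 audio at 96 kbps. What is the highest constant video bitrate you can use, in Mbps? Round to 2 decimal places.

Budget: 12 GiB = 103079.2 Mb.
Total bitrate budget: 103079.2 Mb / 5820 s = 17.711 Mbps.
Audio: 96 kbps = 0.096 Mbps.
Video: 17.711 − 0.096 = 17.615 Mbps.

17.62 Mbps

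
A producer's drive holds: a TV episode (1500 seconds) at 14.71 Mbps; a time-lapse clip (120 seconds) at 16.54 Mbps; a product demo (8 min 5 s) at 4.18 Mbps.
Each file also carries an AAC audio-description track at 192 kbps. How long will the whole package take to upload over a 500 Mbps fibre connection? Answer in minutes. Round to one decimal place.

Audio: 192 kbps = 0.192 Mbps.
TV episode: 14.902 Mbps × 1500 s = 22353.0 Mb
time-lapse clip: 16.732 Mbps × 120 s = 2007.8 Mb
product demo: 4.372 Mbps × 485 s = 2120.4 Mb
Total: 26481.3 Mb = 3310.2 MB.
At 500 Mbps: 26481.3 / 500 = 53 s ≈ 0.883 minutes.

0.9 minutes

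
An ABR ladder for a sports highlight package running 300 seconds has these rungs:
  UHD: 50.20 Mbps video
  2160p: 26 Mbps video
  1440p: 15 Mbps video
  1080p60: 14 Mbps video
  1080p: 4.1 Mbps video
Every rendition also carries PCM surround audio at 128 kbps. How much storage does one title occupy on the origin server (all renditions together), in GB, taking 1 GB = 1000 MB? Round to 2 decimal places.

Audio: 128 kbps = 0.128 Mbps.
Sum of rendition bitrates: (50.20+0.128) + (26+0.128) + (15+0.128) + (14+0.128) + (4.1+0.128) = 109.940 Mbps.
× 300 s = 32,982 Mb = 4,123 MB = 4.123 GB.

4.12 GB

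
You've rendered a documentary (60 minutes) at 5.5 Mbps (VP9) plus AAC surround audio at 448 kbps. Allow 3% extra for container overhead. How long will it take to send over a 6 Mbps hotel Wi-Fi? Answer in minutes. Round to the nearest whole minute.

61 minutes

60 min = 3600 s
Audio: 448 kbps = 0.448 Mbps.
Total bitrate: 5.948 Mbps.
File: 5.948 Mbps × 3600 s = 21412.8 Mb.
With 3% container overhead: ×1.03. → 22055.2 Mb.
At 6 Mbps: 22055.2 / 6 = 3675.9 s ≈ 61.3 minutes.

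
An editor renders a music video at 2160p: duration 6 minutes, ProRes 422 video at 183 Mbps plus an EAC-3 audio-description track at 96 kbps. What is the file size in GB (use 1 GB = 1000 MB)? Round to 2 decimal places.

6 min = 360 s
Audio: 96 kbps = 0.096 Mbps.
Total bitrate: 183 + 0.096 = 183.096 Mbps.
Stream data: 183.096 Mbps × 360 s = 65914.6 Mb.
65,915 Mb ÷ 8 = 8,239 MB → 8.239 GB.

8.24 GB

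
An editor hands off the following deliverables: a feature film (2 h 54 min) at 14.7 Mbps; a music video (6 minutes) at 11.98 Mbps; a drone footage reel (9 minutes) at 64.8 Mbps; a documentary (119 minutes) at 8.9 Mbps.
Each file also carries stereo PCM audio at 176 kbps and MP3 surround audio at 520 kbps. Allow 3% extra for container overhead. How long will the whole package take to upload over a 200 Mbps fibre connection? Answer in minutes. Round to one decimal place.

23.1 minutes

Audio total: 176 + 520 = 696 kbps = 0.696 Mbps.
feature film: 15.396 Mbps × 10440 s × 1.03 = 165556.3 Mb
music video: 12.676 Mbps × 360 s × 1.03 = 4700.3 Mb
drone footage reel: 65.496 Mbps × 540 s × 1.03 = 36428.9 Mb
documentary: 9.596 Mbps × 7140 s × 1.03 = 70570.9 Mb
Total: 277256.3 Mb = 34657.0 MB.
At 200 Mbps: 277256.3 / 200 = 1386 s ≈ 23.1 minutes.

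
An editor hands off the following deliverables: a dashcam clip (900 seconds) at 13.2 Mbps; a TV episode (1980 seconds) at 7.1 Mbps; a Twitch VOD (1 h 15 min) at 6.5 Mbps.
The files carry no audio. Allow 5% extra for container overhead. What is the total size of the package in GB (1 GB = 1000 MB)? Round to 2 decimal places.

dashcam clip: 13.200 Mbps × 900 s × 1.05 = 12474.0 Mb
TV episode: 7.100 Mbps × 1980 s × 1.05 = 14760.9 Mb
Twitch VOD: 6.500 Mbps × 4500 s × 1.05 = 30712.5 Mb
Total: 57947.4 Mb = 7243.4 MB.
= 7.243 GB.

7.24 GB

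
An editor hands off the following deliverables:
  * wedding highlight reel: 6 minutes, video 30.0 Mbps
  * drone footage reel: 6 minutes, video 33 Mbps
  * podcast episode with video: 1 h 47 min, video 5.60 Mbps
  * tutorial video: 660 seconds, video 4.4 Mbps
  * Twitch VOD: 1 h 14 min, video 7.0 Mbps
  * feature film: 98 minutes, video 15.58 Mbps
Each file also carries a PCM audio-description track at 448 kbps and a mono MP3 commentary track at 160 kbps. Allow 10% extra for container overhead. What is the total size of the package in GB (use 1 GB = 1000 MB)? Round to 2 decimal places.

26.85 GB

Audio total: 448 + 160 = 608 kbps = 0.608 Mbps.
wedding highlight reel: 30.608 Mbps × 360 s × 1.10 = 12120.8 Mb
drone footage reel: 33.608 Mbps × 360 s × 1.10 = 13308.8 Mb
podcast episode with video: 6.208 Mbps × 6420 s × 1.10 = 43840.9 Mb
tutorial video: 5.008 Mbps × 660 s × 1.10 = 3635.8 Mb
Twitch VOD: 7.608 Mbps × 4440 s × 1.10 = 37157.5 Mb
feature film: 16.188 Mbps × 5880 s × 1.10 = 104704.0 Mb
Total: 214767.7 Mb = 26846.0 MB.
= 26.85 GB.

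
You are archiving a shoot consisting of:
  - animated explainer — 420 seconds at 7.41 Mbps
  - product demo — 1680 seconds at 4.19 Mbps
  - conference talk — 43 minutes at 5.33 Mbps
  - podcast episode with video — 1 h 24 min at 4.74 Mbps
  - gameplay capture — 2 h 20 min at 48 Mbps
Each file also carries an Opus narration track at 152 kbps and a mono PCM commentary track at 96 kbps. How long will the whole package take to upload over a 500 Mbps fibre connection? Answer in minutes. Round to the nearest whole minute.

Audio total: 152 + 96 = 248 kbps = 0.248 Mbps.
animated explainer: 7.658 Mbps × 420 s = 3216.4 Mb
product demo: 4.438 Mbps × 1680 s = 7455.8 Mb
conference talk: 5.578 Mbps × 2580 s = 14391.2 Mb
podcast episode with video: 4.988 Mbps × 5040 s = 25139.5 Mb
gameplay capture: 48.248 Mbps × 8400 s = 405283.2 Mb
Total: 455486.2 Mb = 56935.8 MB.
At 500 Mbps: 455486.2 / 500 = 911 s ≈ 15.2 minutes.

15 minutes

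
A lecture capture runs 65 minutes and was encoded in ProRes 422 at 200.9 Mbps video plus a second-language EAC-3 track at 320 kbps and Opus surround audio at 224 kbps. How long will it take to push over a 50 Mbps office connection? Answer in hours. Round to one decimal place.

65 min = 3900 s
Audio total: 320 + 224 = 544 kbps = 0.544 Mbps.
Total bitrate: 201.444 Mbps.
File: 201.444 Mbps × 3900 s = 785631.6 Mb.
At 50 Mbps: 785631.6 / 50 = 15712.6 s ≈ 4.36 hours.

4.4 hours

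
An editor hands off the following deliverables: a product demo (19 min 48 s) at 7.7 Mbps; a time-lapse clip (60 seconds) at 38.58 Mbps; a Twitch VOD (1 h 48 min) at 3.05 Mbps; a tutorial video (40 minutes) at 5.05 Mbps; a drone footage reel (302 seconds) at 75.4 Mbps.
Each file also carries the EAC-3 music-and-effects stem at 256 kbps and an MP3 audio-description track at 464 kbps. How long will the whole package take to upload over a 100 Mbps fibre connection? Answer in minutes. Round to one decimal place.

Audio total: 256 + 464 = 720 kbps = 0.720 Mbps.
product demo: 8.420 Mbps × 1188 s = 10003.0 Mb
time-lapse clip: 39.300 Mbps × 60 s = 2358.0 Mb
Twitch VOD: 3.770 Mbps × 6480 s = 24429.6 Mb
tutorial video: 5.770 Mbps × 2400 s = 13848.0 Mb
drone footage reel: 76.120 Mbps × 302 s = 22988.2 Mb
Total: 73626.8 Mb = 9203.4 MB.
At 100 Mbps: 73626.8 / 100 = 736 s ≈ 12.3 minutes.

12.3 minutes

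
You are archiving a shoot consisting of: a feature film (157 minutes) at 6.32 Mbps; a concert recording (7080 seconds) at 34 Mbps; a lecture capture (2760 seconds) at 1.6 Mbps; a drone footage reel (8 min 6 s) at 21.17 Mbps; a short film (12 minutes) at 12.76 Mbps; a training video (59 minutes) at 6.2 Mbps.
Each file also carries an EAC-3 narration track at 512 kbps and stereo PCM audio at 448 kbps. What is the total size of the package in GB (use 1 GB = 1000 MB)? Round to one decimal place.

46.1 GB

Audio total: 512 + 448 = 960 kbps = 0.960 Mbps.
feature film: 7.280 Mbps × 9420 s = 68577.6 Mb
concert recording: 34.960 Mbps × 7080 s = 247516.8 Mb
lecture capture: 2.560 Mbps × 2760 s = 7065.6 Mb
drone footage reel: 22.130 Mbps × 486 s = 10755.2 Mb
short film: 13.720 Mbps × 720 s = 9878.4 Mb
training video: 7.160 Mbps × 3540 s = 25346.4 Mb
Total: 369140.0 Mb = 46142.5 MB.
= 46.14 GB.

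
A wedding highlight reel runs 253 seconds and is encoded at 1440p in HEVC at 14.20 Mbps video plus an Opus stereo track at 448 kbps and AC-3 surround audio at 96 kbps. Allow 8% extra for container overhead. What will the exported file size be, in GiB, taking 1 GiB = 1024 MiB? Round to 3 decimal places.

Audio total: 448 + 96 = 544 kbps = 0.544 Mbps.
Total bitrate: 14.20 + 0.544 = 14.744 Mbps.
Stream data: 14.744 Mbps × 253 s = 3730.2 Mb.
With 8% container overhead: ×1.08.
4,029 Mb = 503,581,320 bytes ÷ 1,073,741,824 = 0.469 GiB.

0.469 GiB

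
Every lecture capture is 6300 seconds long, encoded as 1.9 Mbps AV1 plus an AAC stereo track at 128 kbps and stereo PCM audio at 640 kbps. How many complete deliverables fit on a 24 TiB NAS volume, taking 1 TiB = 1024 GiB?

12559

Audio total: 128 + 640 = 768 kbps = 0.768 Mbps.
Total bitrate: 2.668 Mbps.
Per item: 2.668 Mbps × 6300 s = 16,808 Mb = 2,101 MB.
Capacity: 24 TiB = 211,106,233 Mb; 12559.57 items → 12559 complete.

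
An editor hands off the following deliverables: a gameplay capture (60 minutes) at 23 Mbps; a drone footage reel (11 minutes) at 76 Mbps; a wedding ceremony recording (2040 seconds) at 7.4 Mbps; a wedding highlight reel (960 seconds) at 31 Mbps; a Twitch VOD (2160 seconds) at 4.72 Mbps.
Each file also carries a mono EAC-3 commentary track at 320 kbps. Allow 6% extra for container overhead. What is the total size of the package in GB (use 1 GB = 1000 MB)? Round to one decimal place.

Audio: 320 kbps = 0.320 Mbps.
gameplay capture: 23.320 Mbps × 3600 s × 1.06 = 88989.1 Mb
drone footage reel: 76.320 Mbps × 660 s × 1.06 = 53393.5 Mb
wedding ceremony recording: 7.720 Mbps × 2040 s × 1.06 = 16693.7 Mb
wedding highlight reel: 31.320 Mbps × 960 s × 1.06 = 31871.2 Mb
Twitch VOD: 5.040 Mbps × 2160 s × 1.06 = 11539.6 Mb
Total: 202487.1 Mb = 25310.9 MB.
= 25.31 GB.

25.3 GB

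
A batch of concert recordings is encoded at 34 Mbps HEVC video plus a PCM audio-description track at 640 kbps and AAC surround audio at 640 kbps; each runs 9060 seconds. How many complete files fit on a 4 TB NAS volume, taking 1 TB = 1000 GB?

Audio total: 640 + 640 = 1280 kbps = 1.280 Mbps.
Total bitrate: 35.280 Mbps.
Per item: 35.280 Mbps × 9060 s = 319,637 Mb = 39,955 MB.
Capacity: 4 TB = 32,000,000 Mb; 100.11 items → 100 complete.

100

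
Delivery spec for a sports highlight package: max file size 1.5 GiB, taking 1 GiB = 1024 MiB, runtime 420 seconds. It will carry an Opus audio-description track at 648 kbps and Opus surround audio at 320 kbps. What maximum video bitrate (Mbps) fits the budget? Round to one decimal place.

Budget: 1.5 GiB = 12884.9 Mb.
Total bitrate budget: 12884.9 Mb / 420 s = 30.678 Mbps.
Audio total: 648 + 320 = 968 kbps = 0.968 Mbps.
Video: 30.678 − 0.968 = 29.710 Mbps.

29.7 Mbps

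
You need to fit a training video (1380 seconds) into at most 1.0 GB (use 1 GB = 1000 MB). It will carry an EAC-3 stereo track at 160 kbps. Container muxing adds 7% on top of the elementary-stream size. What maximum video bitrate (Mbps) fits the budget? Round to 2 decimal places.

5.26 Mbps

Budget: 1.0 GB = 8000.0 Mb.
Stream payload after overhead: 8000.0 / 1.07 = 7476.6 Mb.
Total bitrate budget: 7476.6 Mb / 1380 s = 5.418 Mbps.
Audio: 160 kbps = 0.160 Mbps.
Video: 5.418 − 0.160 = 5.258 Mbps.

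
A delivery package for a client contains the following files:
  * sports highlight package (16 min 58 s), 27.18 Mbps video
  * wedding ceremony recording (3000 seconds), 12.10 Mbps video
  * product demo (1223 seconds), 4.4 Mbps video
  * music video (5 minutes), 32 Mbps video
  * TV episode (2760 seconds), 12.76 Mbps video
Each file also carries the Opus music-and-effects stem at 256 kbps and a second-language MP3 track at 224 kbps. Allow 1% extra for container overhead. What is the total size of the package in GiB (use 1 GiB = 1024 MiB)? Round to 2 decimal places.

13.89 GiB

Audio total: 256 + 224 = 480 kbps = 0.480 Mbps.
sports highlight package: 27.660 Mbps × 1018 s × 1.01 = 28439.5 Mb
wedding ceremony recording: 12.580 Mbps × 3000 s × 1.01 = 38117.4 Mb
product demo: 4.880 Mbps × 1223 s × 1.01 = 6027.9 Mb
music video: 32.480 Mbps × 300 s × 1.01 = 9841.4 Mb
TV episode: 13.240 Mbps × 2760 s × 1.01 = 36907.8 Mb
Total: 119334.0 Mb = 14916.8 MB.
= 13.89 GiB.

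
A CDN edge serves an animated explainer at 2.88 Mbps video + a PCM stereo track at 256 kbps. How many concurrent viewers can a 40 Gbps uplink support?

Audio: 256 kbps = 0.256 Mbps.
Per-viewer media rate: 3.136 Mbps.
40 Gbps = 40,000 Mbps; 40,000 / 3.136 = 12755.10 → 12755 viewers.

12755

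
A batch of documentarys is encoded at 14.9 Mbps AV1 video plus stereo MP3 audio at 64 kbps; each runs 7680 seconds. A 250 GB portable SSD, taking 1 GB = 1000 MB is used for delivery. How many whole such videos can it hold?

17

Audio: 64 kbps = 0.064 Mbps.
Total bitrate: 14.964 Mbps.
Per item: 14.964 Mbps × 7680 s = 114,924 Mb = 14,365 MB.
Capacity: 250 GB = 2,000,000 Mb; 17.40 items → 17 complete.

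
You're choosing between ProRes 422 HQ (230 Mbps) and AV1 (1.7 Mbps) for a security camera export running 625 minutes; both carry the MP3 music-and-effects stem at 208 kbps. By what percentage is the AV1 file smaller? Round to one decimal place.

625 min = 37500 s
Audio: 208 kbps = 0.208 Mbps.
ProRes 422 HQ: 230.208 Mbps × 37500 s = 8632800.0 Mb = 1079.100 GB.
AV1: 1.908 Mbps × 37500 s = 71550.0 Mb = 8.944 GB.
Reduction: (1 − 8.944/1079.100) × 100 = 99.17%.

99.2%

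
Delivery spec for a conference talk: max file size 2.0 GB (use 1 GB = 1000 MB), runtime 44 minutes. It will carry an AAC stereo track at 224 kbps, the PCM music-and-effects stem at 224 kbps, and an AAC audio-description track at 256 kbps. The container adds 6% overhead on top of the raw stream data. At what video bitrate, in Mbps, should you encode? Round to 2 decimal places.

5.01 Mbps

Budget: 2.0 GB = 16000.0 Mb.
Stream payload after overhead: 16000.0 / 1.06 = 15094.3 Mb.
44 min = 2640 s
Total bitrate budget: 15094.3 Mb / 2640 s = 5.718 Mbps.
Audio total: 224 + 224 + 256 = 704 kbps = 0.704 Mbps.
Video: 5.718 − 0.704 = 5.014 Mbps.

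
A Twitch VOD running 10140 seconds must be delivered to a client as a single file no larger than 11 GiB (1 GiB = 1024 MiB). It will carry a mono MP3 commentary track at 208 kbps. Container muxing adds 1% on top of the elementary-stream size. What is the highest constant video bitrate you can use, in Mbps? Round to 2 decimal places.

9.02 Mbps

Budget: 11 GiB = 94489.3 Mb.
Stream payload after overhead: 94489.3 / 1.01 = 93553.7 Mb.
Total bitrate budget: 93553.7 Mb / 10140 s = 9.226 Mbps.
Audio: 208 kbps = 0.208 Mbps.
Video: 9.226 − 0.208 = 9.018 Mbps.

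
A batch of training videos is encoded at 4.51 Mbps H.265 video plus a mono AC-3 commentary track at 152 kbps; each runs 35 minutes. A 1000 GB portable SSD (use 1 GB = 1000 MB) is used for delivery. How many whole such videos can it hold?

817

35 min = 2100 s
Audio: 152 kbps = 0.152 Mbps.
Total bitrate: 4.662 Mbps.
Per item: 4.662 Mbps × 2100 s = 9,790 Mb = 1,224 MB.
Capacity: 1000 GB = 8,000,000 Mb; 817.14 items → 817 complete.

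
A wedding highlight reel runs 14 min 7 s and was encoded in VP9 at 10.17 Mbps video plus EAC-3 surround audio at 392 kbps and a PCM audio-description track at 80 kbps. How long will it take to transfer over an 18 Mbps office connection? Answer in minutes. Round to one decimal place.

14 min 7 s = 847 s
Audio total: 392 + 80 = 472 kbps = 0.472 Mbps.
Total bitrate: 10.642 Mbps.
File: 10.642 Mbps × 847 s = 9013.8 Mb.
At 18 Mbps: 9013.8 / 18 = 500.8 s ≈ 8.35 minutes.

8.3 minutes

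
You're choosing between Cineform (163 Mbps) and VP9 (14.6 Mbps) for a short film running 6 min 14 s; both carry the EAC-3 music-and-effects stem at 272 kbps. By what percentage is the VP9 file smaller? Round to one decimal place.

6 min 14 s = 374 s
Audio: 272 kbps = 0.272 Mbps.
Cineform: 163.272 Mbps × 374 s = 61063.7 Mb = 7.109 GiB.
VP9: 14.872 Mbps × 374 s = 5562.1 Mb = 0.648 GiB.
Reduction: (1 − 0.648/7.109) × 100 = 90.89%.

90.9%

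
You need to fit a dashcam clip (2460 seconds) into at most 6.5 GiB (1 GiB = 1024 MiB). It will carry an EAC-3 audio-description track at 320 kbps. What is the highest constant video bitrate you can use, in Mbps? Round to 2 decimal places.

Budget: 6.5 GiB = 55834.6 Mb.
Total bitrate budget: 55834.6 Mb / 2460 s = 22.697 Mbps.
Audio: 320 kbps = 0.320 Mbps.
Video: 22.697 − 0.320 = 22.377 Mbps.

22.38 Mbps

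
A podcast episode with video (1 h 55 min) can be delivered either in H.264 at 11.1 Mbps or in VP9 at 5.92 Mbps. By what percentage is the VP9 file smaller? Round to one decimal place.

46.7%

1 h 55 min = 115 min = 6900 s
H.264: 11.100 Mbps × 6900 s = 76590.0 Mb = 8.916 GiB.
VP9: 5.920 Mbps × 6900 s = 40848.0 Mb = 4.755 GiB.
Reduction: (1 − 4.755/8.916) × 100 = 46.67%.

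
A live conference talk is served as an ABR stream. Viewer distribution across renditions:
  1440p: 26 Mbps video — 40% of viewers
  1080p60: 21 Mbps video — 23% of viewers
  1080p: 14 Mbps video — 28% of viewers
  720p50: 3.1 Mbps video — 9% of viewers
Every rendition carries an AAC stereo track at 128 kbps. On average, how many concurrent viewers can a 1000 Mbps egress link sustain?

51

Audio: 128 kbps = 0.128 Mbps.
Average per-viewer bitrate: 0.40×26.128 + 0.23×21.128 + 0.28×14.128 + 0.09×3.228 = 19.557 Mbps.
1000 Mbps = 1,000 Mbps; 1,000 / 19.557 = 51.13 → 51.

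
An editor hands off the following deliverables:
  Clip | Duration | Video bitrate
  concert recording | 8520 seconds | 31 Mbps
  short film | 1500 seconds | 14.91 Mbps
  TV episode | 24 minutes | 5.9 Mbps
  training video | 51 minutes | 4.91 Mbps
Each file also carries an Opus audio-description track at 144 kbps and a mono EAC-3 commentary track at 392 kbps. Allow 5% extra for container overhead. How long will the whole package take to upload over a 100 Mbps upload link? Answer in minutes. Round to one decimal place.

Audio total: 144 + 392 = 536 kbps = 0.536 Mbps.
concert recording: 31.536 Mbps × 8520 s × 1.05 = 282121.1 Mb
short film: 15.446 Mbps × 1500 s × 1.05 = 24327.5 Mb
TV episode: 6.436 Mbps × 1440 s × 1.05 = 9731.2 Mb
training video: 5.446 Mbps × 3060 s × 1.05 = 17498.0 Mb
Total: 333677.7 Mb = 41709.7 MB.
At 100 Mbps: 333677.7 / 100 = 3337 s ≈ 55.6 minutes.

55.6 minutes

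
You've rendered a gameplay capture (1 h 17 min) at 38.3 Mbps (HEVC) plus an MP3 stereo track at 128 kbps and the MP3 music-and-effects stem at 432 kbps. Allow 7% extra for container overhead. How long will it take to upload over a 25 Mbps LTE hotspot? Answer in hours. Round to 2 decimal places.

2.13 hours

1 h 17 min = 77 min = 4620 s
Audio total: 128 + 432 = 560 kbps = 0.560 Mbps.
Total bitrate: 38.860 Mbps.
File: 38.860 Mbps × 4620 s = 179533.2 Mb.
With 7% container overhead: ×1.07. → 192100.5 Mb.
At 25 Mbps: 192100.5 / 25 = 7684.0 s ≈ 2.13 hours.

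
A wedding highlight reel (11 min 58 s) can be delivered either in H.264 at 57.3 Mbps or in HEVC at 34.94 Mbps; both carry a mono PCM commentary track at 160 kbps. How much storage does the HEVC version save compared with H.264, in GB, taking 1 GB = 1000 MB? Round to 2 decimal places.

11 min 58 s = 718 s
Audio: 160 kbps = 0.160 Mbps.
H.264: 57.460 Mbps × 718 s = 41256.3 Mb = 5.157 GB.
HEVC: 35.100 Mbps × 718 s = 25201.8 Mb = 3.150 GB.
Saving: 5.157 − 3.150 = 2.007 GB.

2.01 GB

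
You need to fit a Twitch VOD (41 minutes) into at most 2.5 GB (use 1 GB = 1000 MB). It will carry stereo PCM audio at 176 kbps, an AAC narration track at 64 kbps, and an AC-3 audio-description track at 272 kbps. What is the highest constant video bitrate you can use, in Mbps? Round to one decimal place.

Budget: 2.5 GB = 20000.0 Mb.
41 min = 2460 s
Total bitrate budget: 20000.0 Mb / 2460 s = 8.130 Mbps.
Audio total: 176 + 64 + 272 = 512 kbps = 0.512 Mbps.
Video: 8.130 − 0.512 = 7.618 Mbps.

7.6 Mbps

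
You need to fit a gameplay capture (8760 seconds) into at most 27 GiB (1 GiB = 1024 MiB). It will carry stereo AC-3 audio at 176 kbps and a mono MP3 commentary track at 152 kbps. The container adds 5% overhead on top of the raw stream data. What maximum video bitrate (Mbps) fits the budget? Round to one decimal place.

Budget: 27 GiB = 231928.2 Mb.
Stream payload after overhead: 231928.2 / 1.05 = 220884.0 Mb.
Total bitrate budget: 220884.0 Mb / 8760 s = 25.215 Mbps.
Audio total: 176 + 152 = 328 kbps = 0.328 Mbps.
Video: 25.215 − 0.328 = 24.887 Mbps.

24.9 Mbps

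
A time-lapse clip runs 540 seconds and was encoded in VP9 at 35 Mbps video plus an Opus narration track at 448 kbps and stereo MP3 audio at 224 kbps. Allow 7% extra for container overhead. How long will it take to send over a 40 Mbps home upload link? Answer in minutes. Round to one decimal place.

8.6 minutes

Audio total: 448 + 224 = 672 kbps = 0.672 Mbps.
Total bitrate: 35.672 Mbps.
File: 35.672 Mbps × 540 s = 19262.9 Mb.
With 7% container overhead: ×1.07. → 20611.3 Mb.
At 40 Mbps: 20611.3 / 40 = 515.3 s ≈ 8.59 minutes.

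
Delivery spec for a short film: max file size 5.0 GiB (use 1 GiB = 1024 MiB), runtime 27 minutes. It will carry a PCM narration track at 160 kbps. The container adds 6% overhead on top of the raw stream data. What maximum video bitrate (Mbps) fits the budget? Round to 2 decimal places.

Budget: 5.0 GiB = 42949.7 Mb.
Stream payload after overhead: 42949.7 / 1.06 = 40518.6 Mb.
27 min = 1620 s
Total bitrate budget: 40518.6 Mb / 1620 s = 25.011 Mbps.
Audio: 160 kbps = 0.160 Mbps.
Video: 25.011 − 0.160 = 24.851 Mbps.

24.85 Mbps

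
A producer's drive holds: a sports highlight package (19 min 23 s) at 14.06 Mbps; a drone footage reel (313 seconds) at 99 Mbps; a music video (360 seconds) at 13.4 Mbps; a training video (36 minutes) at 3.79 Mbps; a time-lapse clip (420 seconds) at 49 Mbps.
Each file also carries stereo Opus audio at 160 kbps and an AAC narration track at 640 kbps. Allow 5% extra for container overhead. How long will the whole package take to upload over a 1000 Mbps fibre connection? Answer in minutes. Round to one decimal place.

1.5 minutes

Audio total: 160 + 640 = 800 kbps = 0.800 Mbps.
sports highlight package: 14.860 Mbps × 1163 s × 1.05 = 18146.3 Mb
drone footage reel: 99.800 Mbps × 313 s × 1.05 = 32799.3 Mb
music video: 14.200 Mbps × 360 s × 1.05 = 5367.6 Mb
training video: 4.590 Mbps × 2160 s × 1.05 = 10410.1 Mb
time-lapse clip: 49.800 Mbps × 420 s × 1.05 = 21961.8 Mb
Total: 88685.1 Mb = 11085.6 MB.
At 1000 Mbps: 88685.1 / 1000 = 89 s ≈ 1.48 minutes.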